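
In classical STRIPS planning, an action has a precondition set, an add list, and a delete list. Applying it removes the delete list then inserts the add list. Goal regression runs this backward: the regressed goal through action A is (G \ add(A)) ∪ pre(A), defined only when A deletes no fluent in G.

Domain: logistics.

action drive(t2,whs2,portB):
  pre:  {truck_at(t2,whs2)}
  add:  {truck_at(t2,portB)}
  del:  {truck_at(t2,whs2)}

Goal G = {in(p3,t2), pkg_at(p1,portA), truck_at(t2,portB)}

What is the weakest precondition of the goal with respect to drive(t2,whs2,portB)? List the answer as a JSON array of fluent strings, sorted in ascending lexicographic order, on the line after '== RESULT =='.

Regress:
  G ∩ del = {}  (empty — regression defined)
  G \ add = {in(p3,t2), pkg_at(p1,portA), truck_at(t2,portB)} \ {truck_at(t2,portB)} = {in(p3,t2), pkg_at(p1,portA)}
  ∪ pre   = {in(p3,t2), pkg_at(p1,portA)} ∪ {truck_at(t2,whs2)}
          = {in(p3,t2), pkg_at(p1,portA), truck_at(t2,whs2)}

== RESULT ==
["in(p3,t2)", "pkg_at(p1,portA)", "truck_at(t2,whs2)"]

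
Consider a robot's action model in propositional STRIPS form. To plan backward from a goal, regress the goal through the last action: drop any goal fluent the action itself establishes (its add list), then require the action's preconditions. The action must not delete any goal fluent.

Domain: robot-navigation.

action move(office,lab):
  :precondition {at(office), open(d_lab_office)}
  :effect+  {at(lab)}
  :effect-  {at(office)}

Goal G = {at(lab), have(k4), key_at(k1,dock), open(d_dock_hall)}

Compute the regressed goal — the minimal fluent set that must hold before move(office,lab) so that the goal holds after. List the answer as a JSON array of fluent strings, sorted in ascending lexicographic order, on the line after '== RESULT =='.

Regress:
  G ∩ del = {}  (empty — regression defined)
  G \ add = {at(lab), have(k4), key_at(k1,dock), open(d_dock_hall)} \ {at(lab)} = {have(k4), key_at(k1,dock), open(d_dock_hall)}
  ∪ pre   = {have(k4), key_at(k1,dock), open(d_dock_hall)} ∪ {at(office), open(d_lab_office)}
          = {at(office), have(k4), key_at(k1,dock), open(d_dock_hall), open(d_lab_office)}

== RESULT ==
["at(office)", "have(k4)", "key_at(k1,dock)", "open(d_dock_hall)", "open(d_lab_office)"]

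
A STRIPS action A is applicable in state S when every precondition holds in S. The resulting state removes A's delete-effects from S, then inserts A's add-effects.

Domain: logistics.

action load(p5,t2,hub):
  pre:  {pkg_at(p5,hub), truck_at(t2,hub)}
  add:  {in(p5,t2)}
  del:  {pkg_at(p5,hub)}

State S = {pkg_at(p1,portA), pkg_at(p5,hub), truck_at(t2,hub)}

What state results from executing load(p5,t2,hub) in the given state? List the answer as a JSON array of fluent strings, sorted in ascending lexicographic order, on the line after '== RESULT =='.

Compute (S \ del) ∪ add:
  pre ⊆ S: {pkg_at(p5,hub), truck_at(t2,hub)} ⊆ S  — applicable
  S \ del = {pkg_at(p1,portA), truck_at(t2,hub)}
  ∪ add   = {in(p5,t2), pkg_at(p1,portA), truck_at(t2,hub)}

== RESULT ==
["in(p5,t2)", "pkg_at(p1,portA)", "truck_at(t2,hub)"]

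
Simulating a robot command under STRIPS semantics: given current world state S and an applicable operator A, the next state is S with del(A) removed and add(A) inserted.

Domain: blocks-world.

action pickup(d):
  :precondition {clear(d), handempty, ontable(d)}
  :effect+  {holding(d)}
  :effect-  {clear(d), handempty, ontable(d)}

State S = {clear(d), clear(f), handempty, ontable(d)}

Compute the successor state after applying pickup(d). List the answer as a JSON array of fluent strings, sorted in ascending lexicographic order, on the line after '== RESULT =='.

Compute (S \ del) ∪ add:
  pre ⊆ S: {clear(d), handempty, ontable(d)} ⊆ S  — applicable
  S \ del = {clear(f)}
  ∪ add   = {clear(f), holding(d)}

== RESULT ==
["clear(f)", "holding(d)"]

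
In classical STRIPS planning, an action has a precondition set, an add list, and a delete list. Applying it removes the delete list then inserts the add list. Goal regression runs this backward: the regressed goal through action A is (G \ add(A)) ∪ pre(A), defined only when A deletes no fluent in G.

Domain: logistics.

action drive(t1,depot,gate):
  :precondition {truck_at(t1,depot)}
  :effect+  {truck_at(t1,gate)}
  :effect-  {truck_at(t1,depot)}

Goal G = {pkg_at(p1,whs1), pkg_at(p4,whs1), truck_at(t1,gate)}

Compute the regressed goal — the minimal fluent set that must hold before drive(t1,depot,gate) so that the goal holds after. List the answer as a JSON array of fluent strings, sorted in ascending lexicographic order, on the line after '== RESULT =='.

Regress:
  G ∩ del = {}  (empty — regression defined)
  G \ add = {pkg_at(p1,whs1), pkg_at(p4,whs1), truck_at(t1,gate)} \ {truck_at(t1,gate)} = {pkg_at(p1,whs1), pkg_at(p4,whs1)}
  ∪ pre   = {pkg_at(p1,whs1), pkg_at(p4,whs1)} ∪ {truck_at(t1,depot)}
          = {pkg_at(p1,whs1), pkg_at(p4,whs1), truck_at(t1,depot)}

== RESULT ==
["pkg_at(p1,whs1)", "pkg_at(p4,whs1)", "truck_at(t1,depot)"]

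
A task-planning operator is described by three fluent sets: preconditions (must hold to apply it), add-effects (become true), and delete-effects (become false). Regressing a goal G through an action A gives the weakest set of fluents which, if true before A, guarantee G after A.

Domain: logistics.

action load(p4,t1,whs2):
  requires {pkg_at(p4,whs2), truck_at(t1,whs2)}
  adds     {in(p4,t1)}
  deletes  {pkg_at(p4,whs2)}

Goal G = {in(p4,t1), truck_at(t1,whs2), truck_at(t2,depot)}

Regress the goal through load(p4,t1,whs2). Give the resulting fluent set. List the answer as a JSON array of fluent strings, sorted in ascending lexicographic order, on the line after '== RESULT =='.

Regress:
  G ∩ del = {}  (empty — regression defined)
  G \ add = {in(p4,t1), truck_at(t1,whs2), truck_at(t2,depot)} \ {in(p4,t1)} = {truck_at(t1,whs2), truck_at(t2,depot)}
  ∪ pre   = {truck_at(t1,whs2), truck_at(t2,depot)} ∪ {pkg_at(p4,whs2), truck_at(t1,whs2)}
          = {pkg_at(p4,whs2), truck_at(t1,whs2), truck_at(t2,depot)}

== RESULT ==
["pkg_at(p4,whs2)", "truck_at(t1,whs2)", "truck_at(t2,depot)"]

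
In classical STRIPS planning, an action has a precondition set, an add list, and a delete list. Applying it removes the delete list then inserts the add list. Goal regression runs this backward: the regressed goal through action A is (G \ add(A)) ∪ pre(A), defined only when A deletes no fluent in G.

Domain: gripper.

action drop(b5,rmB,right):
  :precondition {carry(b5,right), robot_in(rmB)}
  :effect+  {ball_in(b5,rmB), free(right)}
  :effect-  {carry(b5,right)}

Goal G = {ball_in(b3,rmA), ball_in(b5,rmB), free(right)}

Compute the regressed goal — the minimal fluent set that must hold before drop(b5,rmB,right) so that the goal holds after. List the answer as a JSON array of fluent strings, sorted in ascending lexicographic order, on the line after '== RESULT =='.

Compute (G \ add) ∪ pre:
  G ∩ del = {}  (empty — regression defined)
  G \ add = {ball_in(b3,rmA), ball_in(b5,rmB), free(right)} \ {ball_in(b5,rmB), free(right)} = {ball_in(b3,rmA)}
  ∪ pre   = {ball_in(b3,rmA)} ∪ {carry(b5,right), robot_in(rmB)}
          = {ball_in(b3,rmA), carry(b5,right), robot_in(rmB)}

== RESULT ==
["ball_in(b3,rmA)", "carry(b5,right)", "robot_in(rmB)"]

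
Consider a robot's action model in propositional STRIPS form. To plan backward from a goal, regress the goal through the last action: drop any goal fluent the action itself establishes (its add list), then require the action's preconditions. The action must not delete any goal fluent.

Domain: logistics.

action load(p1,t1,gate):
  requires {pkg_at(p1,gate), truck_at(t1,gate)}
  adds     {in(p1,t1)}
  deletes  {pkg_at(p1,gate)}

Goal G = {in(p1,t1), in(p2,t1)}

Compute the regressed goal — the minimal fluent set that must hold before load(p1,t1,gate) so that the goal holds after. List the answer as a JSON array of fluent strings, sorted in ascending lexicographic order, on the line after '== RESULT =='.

Regress:
  G ∩ del = {}  (empty — regression defined)
  G \ add = {in(p1,t1), in(p2,t1)} \ {in(p1,t1)} = {in(p2,t1)}
  ∪ pre   = {in(p2,t1)} ∪ {pkg_at(p1,gate), truck_at(t1,gate)}
          = {in(p2,t1), pkg_at(p1,gate), truck_at(t1,gate)}

== RESULT ==
["in(p2,t1)", "pkg_at(p1,gate)", "truck_at(t1,gate)"]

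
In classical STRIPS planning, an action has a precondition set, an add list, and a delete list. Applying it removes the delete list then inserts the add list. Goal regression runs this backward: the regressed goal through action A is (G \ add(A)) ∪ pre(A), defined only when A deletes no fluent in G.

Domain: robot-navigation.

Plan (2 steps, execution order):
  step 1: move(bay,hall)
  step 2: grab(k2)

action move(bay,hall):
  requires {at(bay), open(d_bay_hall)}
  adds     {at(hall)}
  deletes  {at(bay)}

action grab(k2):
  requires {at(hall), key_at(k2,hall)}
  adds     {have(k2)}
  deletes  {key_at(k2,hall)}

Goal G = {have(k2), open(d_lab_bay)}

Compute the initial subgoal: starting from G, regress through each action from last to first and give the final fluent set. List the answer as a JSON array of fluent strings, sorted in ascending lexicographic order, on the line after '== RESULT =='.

Regress step by step:
  through step 2 (grab(k2)): drop {have(k2)}, keep {open(d_lab_bay)}, require {at(hall), key_at(k2,hall)}
    → {at(hall), key_at(k2,hall), open(d_lab_bay)}
  through step 1 (move(bay,hall)): drop {at(hall)}, keep {key_at(k2,hall), open(d_lab_bay)}, require {at(bay), open(d_bay_hall)}
    → {at(bay), key_at(k2,hall), open(d_bay_hall), open(d_lab_bay)}

== RESULT ==
["at(bay)", "key_at(k2,hall)", "open(d_bay_hall)", "open(d_lab_bay)"]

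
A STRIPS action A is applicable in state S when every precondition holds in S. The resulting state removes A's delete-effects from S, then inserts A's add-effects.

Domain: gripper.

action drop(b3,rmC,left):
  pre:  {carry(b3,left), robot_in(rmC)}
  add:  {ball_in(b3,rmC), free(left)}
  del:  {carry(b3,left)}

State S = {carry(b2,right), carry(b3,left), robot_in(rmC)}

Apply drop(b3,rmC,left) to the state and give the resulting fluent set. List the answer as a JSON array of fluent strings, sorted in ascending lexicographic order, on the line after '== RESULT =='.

Compute (S \ del) ∪ add:
  pre ⊆ S: {carry(b3,left), robot_in(rmC)} ⊆ S  — applicable
  S \ del = {carry(b2,right), robot_in(rmC)}
  ∪ add   = {ball_in(b3,rmC), carry(b2,right), free(left), robot_in(rmC)}

== RESULT ==
["ball_in(b3,rmC)", "carry(b2,right)", "free(left)", "robot_in(rmC)"]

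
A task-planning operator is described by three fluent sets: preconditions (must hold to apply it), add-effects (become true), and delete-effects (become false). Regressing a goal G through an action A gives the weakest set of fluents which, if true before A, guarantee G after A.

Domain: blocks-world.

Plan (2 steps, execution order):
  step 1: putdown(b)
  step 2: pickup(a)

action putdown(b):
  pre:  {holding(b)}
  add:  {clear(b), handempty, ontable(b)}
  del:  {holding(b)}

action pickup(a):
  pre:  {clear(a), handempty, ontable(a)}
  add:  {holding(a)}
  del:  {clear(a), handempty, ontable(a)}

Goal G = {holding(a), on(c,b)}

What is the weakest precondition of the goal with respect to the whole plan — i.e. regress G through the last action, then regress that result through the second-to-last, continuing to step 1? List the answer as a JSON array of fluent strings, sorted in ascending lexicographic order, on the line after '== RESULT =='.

Work backward from the goal:
  through step 2 (pickup(a)): drop {holding(a)}, keep {on(c,b)}, require {clear(a), handempty, ontable(a)}
    → {clear(a), handempty, on(c,b), ontable(a)}
  through step 1 (putdown(b)): drop {handempty}, keep {clear(a), on(c,b), ontable(a)}, require {holding(b)}
    → {clear(a), holding(b), on(c,b), ontable(a)}

== RESULT ==
["clear(a)", "holding(b)", "on(c,b)", "ontable(a)"]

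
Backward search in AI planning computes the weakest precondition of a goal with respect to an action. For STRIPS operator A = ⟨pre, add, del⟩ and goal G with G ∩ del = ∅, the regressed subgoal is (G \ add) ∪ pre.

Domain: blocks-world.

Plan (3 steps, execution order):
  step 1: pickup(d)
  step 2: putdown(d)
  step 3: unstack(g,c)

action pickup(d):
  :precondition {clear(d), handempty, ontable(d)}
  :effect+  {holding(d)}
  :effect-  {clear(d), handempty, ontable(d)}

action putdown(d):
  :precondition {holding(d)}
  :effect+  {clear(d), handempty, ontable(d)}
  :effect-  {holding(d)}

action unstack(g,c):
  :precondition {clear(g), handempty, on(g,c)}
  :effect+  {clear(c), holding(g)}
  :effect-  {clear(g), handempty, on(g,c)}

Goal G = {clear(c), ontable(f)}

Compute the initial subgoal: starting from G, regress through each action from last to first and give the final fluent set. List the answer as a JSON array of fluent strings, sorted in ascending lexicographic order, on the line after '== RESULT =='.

Work backward from the goal:
  through step 3 (unstack(g,c)): drop {clear(c)}, keep {ontable(f)}, require {clear(g), handempty, on(g,c)}
    → {clear(g), handempty, on(g,c), ontable(f)}
  through step 2 (putdown(d)): drop {handempty}, keep {clear(g), on(g,c), ontable(f)}, require {holding(d)}
    → {clear(g), holding(d), on(g,c), ontable(f)}
  through step 1 (pickup(d)): drop {holding(d)}, keep {clear(g), on(g,c), ontable(f)}, require {clear(d), handempty, ontable(d)}
    → {clear(d), clear(g), handempty, on(g,c), ontable(d), ontable(f)}

== RESULT ==
["clear(d)", "clear(g)", "handempty", "on(g,c)", "ontable(d)", "ontable(f)"]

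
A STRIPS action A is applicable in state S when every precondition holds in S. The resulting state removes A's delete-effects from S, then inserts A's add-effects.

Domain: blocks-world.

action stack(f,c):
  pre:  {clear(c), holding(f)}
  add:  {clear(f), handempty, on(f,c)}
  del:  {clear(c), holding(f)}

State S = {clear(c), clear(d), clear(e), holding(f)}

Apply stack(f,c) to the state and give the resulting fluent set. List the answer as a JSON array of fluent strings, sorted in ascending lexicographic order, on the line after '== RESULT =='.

Compute (S \ del) ∪ add:
  pre ⊆ S: {clear(c), holding(f)} ⊆ S  — applicable
  S \ del = {clear(d), clear(e)}
  ∪ add   = {clear(d), clear(e), clear(f), handempty, on(f,c)}

== RESULT ==
["clear(d)", "clear(e)", "clear(f)", "handempty", "on(f,c)"]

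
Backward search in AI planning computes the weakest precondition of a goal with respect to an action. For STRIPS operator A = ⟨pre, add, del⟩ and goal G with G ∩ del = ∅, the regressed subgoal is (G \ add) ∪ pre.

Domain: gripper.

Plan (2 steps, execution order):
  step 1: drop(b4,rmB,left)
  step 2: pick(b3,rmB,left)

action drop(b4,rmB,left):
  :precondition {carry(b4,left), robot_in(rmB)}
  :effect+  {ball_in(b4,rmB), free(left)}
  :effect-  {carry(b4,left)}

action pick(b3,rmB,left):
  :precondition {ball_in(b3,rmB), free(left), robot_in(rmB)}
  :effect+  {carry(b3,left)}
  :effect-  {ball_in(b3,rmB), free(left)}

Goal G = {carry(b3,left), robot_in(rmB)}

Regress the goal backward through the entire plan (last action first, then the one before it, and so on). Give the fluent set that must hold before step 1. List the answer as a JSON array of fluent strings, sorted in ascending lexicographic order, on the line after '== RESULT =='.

Work backward from the goal:
  through step 2 (pick(b3,rmB,left)): drop {carry(b3,left)}, keep {robot_in(rmB)}, require {ball_in(b3,rmB), free(left), robot_in(rmB)}
    → {ball_in(b3,rmB), free(left), robot_in(rmB)}
  through step 1 (drop(b4,rmB,left)): drop {free(left)}, keep {ball_in(b3,rmB), robot_in(rmB)}, require {carry(b4,left), robot_in(rmB)}
    → {ball_in(b3,rmB), carry(b4,left), robot_in(rmB)}

== RESULT ==
["ball_in(b3,rmB)", "carry(b4,left)", "robot_in(rmB)"]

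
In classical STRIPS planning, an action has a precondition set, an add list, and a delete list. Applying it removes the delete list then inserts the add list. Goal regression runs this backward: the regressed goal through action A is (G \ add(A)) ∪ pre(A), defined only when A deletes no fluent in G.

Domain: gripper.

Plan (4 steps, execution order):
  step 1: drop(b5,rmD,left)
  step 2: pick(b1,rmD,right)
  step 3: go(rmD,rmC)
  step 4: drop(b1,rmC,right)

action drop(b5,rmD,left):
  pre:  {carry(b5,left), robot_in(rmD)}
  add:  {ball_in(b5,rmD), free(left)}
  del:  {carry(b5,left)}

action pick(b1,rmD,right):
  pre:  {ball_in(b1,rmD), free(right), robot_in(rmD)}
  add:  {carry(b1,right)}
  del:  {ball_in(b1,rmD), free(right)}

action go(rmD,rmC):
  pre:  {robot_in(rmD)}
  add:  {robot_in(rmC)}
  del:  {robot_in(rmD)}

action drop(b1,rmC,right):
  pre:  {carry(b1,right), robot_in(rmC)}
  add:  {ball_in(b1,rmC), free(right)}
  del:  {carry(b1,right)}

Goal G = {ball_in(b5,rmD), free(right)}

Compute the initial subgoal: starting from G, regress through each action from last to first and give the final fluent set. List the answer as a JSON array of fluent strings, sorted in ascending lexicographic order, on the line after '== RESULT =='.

Work backward from the goal:
  through step 4 (drop(b1,rmC,right)): drop {free(right)}, keep {ball_in(b5,rmD)}, require {carry(b1,right), robot_in(rmC)}
    → {ball_in(b5,rmD), carry(b1,right), robot_in(rmC)}
  through step 3 (go(rmD,rmC)): drop {robot_in(rmC)}, keep {ball_in(b5,rmD), carry(b1,right)}, require {robot_in(rmD)}
    → {ball_in(b5,rmD), carry(b1,right), robot_in(rmD)}
  through step 2 (pick(b1,rmD,right)): drop {carry(b1,right)}, keep {ball_in(b5,rmD), robot_in(rmD)}, require {ball_in(b1,rmD), free(right), robot_in(rmD)}
    → {ball_in(b1,rmD), ball_in(b5,rmD), free(right), robot_in(rmD)}
  through step 1 (drop(b5,rmD,left)): drop {ball_in(b5,rmD)}, keep {ball_in(b1,rmD), free(right), robot_in(rmD)}, require {carry(b5,left), robot_in(rmD)}
    → {ball_in(b1,rmD), carry(b5,left), free(right), robot_in(rmD)}

== RESULT ==
["ball_in(b1,rmD)", "carry(b5,left)", "free(right)", "robot_in(rmD)"]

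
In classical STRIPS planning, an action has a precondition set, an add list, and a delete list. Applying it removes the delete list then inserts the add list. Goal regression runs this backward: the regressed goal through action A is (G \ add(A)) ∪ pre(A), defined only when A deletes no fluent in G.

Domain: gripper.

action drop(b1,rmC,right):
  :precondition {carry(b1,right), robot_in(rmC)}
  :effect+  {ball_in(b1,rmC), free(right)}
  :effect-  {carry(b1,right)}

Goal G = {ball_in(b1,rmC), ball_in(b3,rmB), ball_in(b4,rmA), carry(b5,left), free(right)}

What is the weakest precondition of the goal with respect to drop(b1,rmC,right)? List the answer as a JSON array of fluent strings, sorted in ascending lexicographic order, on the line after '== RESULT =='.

Compute (G \ add) ∪ pre:
  G ∩ del = {}  (empty — regression defined)
  G \ add = {ball_in(b1,rmC), ball_in(b3,rmB), ball_in(b4,rmA), carry(b5,left), free(right)} \ {ball_in(b1,rmC), free(right)} = {ball_in(b3,rmB), ball_in(b4,rmA), carry(b5,left)}
  ∪ pre   = {ball_in(b3,rmB), ball_in(b4,rmA), carry(b5,left)} ∪ {carry(b1,right), robot_in(rmC)}
          = {ball_in(b3,rmB), ball_in(b4,rmA), carry(b1,right), carry(b5,left), robot_in(rmC)}

== RESULT ==
["ball_in(b3,rmB)", "ball_in(b4,rmA)", "carry(b1,right)", "carry(b5,left)", "robot_in(rmC)"]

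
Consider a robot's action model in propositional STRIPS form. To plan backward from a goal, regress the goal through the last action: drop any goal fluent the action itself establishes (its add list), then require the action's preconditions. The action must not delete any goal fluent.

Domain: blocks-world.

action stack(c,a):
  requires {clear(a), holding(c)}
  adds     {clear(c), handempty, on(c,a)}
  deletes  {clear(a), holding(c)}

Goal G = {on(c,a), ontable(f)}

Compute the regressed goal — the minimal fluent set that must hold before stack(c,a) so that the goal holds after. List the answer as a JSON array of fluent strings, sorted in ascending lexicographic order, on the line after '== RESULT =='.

Regress:
  G ∩ del = {}  (empty — regression defined)
  G \ add = {on(c,a), ontable(f)} \ {clear(c), handempty, on(c,a)} = {ontable(f)}
  ∪ pre   = {ontable(f)} ∪ {clear(a), holding(c)}
          = {clear(a), holding(c), ontable(f)}

== RESULT ==
["clear(a)", "holding(c)", "ontable(f)"]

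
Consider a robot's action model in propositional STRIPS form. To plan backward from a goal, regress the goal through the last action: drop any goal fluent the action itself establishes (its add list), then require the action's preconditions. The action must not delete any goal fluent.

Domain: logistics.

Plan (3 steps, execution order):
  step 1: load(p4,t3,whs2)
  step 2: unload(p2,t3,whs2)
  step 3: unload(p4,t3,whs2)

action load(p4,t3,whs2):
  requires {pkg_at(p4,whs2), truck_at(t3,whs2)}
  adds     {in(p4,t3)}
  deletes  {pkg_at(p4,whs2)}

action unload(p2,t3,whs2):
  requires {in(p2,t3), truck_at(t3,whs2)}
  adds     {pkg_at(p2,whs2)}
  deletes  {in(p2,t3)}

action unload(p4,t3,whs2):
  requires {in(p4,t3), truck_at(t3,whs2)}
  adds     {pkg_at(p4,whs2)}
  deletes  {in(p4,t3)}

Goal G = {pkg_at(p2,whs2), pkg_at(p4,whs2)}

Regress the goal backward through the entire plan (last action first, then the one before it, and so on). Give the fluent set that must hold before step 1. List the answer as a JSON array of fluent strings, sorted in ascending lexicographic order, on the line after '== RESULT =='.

Work backward from the goal:
  through step 3 (unload(p4,t3,whs2)): drop {pkg_at(p4,whs2)}, keep {pkg_at(p2,whs2)}, require {in(p4,t3), truck_at(t3,whs2)}
    → {in(p4,t3), pkg_at(p2,whs2), truck_at(t3,whs2)}
  through step 2 (unload(p2,t3,whs2)): drop {pkg_at(p2,whs2)}, keep {in(p4,t3), truck_at(t3,whs2)}, require {in(p2,t3), truck_at(t3,whs2)}
    → {in(p2,t3), in(p4,t3), truck_at(t3,whs2)}
  through step 1 (load(p4,t3,whs2)): drop {in(p4,t3)}, keep {in(p2,t3), truck_at(t3,whs2)}, require {pkg_at(p4,whs2), truck_at(t3,whs2)}
    → {in(p2,t3), pkg_at(p4,whs2), truck_at(t3,whs2)}

== RESULT ==
["in(p2,t3)", "pkg_at(p4,whs2)", "truck_at(t3,whs2)"]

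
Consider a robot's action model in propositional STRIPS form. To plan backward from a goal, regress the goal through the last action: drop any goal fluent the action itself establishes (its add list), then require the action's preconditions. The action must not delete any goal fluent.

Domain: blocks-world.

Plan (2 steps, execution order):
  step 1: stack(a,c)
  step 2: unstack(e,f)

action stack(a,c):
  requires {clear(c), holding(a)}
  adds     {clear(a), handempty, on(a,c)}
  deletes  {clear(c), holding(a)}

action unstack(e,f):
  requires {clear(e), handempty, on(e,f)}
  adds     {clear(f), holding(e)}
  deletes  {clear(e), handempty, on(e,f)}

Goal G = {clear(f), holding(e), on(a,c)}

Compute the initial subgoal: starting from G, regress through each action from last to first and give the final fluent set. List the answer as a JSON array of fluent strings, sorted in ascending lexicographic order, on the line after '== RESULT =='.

Work backward from the goal:
  through step 2 (unstack(e,f)): drop {clear(f), holding(e)}, keep {on(a,c)}, require {clear(e), handempty, on(e,f)}
    → {clear(e), handempty, on(a,c), on(e,f)}
  through step 1 (stack(a,c)): drop {handempty, on(a,c)}, keep {clear(e), on(e,f)}, require {clear(c), holding(a)}
    → {clear(c), clear(e), holding(a), on(e,f)}

== RESULT ==
["clear(c)", "clear(e)", "holding(a)", "on(e,f)"]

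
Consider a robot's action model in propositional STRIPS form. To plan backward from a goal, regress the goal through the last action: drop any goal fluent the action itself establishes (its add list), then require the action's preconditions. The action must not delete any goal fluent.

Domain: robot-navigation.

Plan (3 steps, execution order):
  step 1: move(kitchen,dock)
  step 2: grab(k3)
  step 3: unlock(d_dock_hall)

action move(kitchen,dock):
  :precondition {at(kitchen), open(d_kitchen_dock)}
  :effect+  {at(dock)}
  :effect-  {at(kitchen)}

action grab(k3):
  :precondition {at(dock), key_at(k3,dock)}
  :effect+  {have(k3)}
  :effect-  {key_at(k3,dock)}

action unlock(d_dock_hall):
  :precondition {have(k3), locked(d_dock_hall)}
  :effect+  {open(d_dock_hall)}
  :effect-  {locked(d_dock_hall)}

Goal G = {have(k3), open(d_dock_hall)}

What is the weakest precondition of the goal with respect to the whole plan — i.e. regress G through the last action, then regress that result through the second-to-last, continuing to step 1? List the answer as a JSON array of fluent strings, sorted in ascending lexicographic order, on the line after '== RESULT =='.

Work backward from the goal:
  through step 3 (unlock(d_dock_hall)): drop {open(d_dock_hall)}, keep {have(k3)}, require {have(k3), locked(d_dock_hall)}
    → {have(k3), locked(d_dock_hall)}
  through step 2 (grab(k3)): drop {have(k3)}, keep {locked(d_dock_hall)}, require {at(dock), key_at(k3,dock)}
    → {at(dock), key_at(k3,dock), locked(d_dock_hall)}
  through step 1 (move(kitchen,dock)): drop {at(dock)}, keep {key_at(k3,dock), locked(d_dock_hall)}, require {at(kitchen), open(d_kitchen_dock)}
    → {at(kitchen), key_at(k3,dock), locked(d_dock_hall), open(d_kitchen_dock)}

== RESULT ==
["at(kitchen)", "key_at(k3,dock)", "locked(d_dock_hall)", "open(d_kitchen_dock)"]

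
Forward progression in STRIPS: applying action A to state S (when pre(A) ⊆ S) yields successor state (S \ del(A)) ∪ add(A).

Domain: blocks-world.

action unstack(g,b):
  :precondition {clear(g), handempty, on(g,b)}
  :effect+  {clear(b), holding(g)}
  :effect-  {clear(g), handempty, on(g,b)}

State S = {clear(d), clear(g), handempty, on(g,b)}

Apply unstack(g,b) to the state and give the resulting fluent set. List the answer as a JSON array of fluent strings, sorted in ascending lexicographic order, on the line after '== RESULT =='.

Progress:
  pre ⊆ S: {clear(g), handempty, on(g,b)} ⊆ S  — applicable
  S \ del = {clear(d)}
  ∪ add   = {clear(b), clear(d), holding(g)}

== RESULT ==
["clear(b)", "clear(d)", "holding(g)"]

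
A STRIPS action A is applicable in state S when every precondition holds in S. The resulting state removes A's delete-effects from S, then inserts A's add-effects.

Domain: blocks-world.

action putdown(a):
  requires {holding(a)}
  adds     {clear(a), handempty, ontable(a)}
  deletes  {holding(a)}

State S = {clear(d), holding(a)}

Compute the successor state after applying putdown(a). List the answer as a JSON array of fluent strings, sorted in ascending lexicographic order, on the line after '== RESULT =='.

Progress:
  pre ⊆ S: {holding(a)} ⊆ S  — applicable
  S \ del = {clear(d)}
  ∪ add   = {clear(a), clear(d), handempty, ontable(a)}

== RESULT ==
["clear(a)", "clear(d)", "handempty", "ontable(a)"]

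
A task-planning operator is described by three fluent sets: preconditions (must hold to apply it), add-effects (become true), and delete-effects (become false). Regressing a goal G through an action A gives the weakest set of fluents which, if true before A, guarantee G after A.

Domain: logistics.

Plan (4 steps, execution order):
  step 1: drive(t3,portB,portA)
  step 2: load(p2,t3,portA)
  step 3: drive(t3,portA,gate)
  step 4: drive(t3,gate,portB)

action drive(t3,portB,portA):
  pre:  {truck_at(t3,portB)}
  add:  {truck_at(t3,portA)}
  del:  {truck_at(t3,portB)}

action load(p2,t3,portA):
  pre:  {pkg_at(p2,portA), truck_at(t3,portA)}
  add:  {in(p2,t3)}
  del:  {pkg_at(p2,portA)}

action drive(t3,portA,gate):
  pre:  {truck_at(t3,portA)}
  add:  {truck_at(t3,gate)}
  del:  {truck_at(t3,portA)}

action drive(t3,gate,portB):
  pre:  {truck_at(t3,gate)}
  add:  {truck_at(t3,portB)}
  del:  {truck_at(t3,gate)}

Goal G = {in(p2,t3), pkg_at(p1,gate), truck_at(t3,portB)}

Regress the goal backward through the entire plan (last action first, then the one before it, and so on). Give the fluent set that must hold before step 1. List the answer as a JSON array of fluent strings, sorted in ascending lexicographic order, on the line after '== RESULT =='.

Work backward from the goal:
  through step 4 (drive(t3,gate,portB)): drop {truck_at(t3,portB)}, keep {in(p2,t3), pkg_at(p1,gate)}, require {truck_at(t3,gate)}
    → {in(p2,t3), pkg_at(p1,gate), truck_at(t3,gate)}
  through step 3 (drive(t3,portA,gate)): drop {truck_at(t3,gate)}, keep {in(p2,t3), pkg_at(p1,gate)}, require {truck_at(t3,portA)}
    → {in(p2,t3), pkg_at(p1,gate), truck_at(t3,portA)}
  through step 2 (load(p2,t3,portA)): drop {in(p2,t3)}, keep {pkg_at(p1,gate), truck_at(t3,portA)}, require {pkg_at(p2,portA), truck_at(t3,portA)}
    → {pkg_at(p1,gate), pkg_at(p2,portA), truck_at(t3,portA)}
  through step 1 (drive(t3,portB,portA)): drop {truck_at(t3,portA)}, keep {pkg_at(p1,gate), pkg_at(p2,portA)}, require {truck_at(t3,portB)}
    → {pkg_at(p1,gate), pkg_at(p2,portA), truck_at(t3,portB)}

== RESULT ==
["pkg_at(p1,gate)", "pkg_at(p2,portA)", "truck_at(t3,portB)"]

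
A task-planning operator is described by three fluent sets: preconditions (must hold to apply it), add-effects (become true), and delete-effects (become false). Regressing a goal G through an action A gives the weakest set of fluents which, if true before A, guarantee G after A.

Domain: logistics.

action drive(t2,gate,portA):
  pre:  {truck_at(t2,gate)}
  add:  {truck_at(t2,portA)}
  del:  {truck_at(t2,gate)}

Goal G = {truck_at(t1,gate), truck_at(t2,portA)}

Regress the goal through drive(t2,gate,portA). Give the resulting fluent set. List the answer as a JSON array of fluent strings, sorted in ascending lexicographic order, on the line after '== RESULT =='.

Compute (G \ add) ∪ pre:
  G ∩ del = {}  (empty — regression defined)
  G \ add = {truck_at(t1,gate), truck_at(t2,portA)} \ {truck_at(t2,portA)} = {truck_at(t1,gate)}
  ∪ pre   = {truck_at(t1,gate)} ∪ {truck_at(t2,gate)}
          = {truck_at(t1,gate), truck_at(t2,gate)}

== RESULT ==
["truck_at(t1,gate)", "truck_at(t2,gate)"]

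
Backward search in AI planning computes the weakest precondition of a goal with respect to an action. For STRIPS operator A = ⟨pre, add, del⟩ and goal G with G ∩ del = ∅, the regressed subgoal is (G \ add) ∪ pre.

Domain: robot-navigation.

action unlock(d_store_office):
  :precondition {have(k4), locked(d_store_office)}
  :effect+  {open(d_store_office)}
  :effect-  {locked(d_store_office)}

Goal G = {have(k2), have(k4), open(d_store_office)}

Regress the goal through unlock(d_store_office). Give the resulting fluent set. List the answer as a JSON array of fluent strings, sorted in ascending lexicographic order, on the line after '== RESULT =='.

Compute (G \ add) ∪ pre:
  G ∩ del = {}  (empty — regression defined)
  G \ add = {have(k2), have(k4), open(d_store_office)} \ {open(d_store_office)} = {have(k2), have(k4)}
  ∪ pre   = {have(k2), have(k4)} ∪ {have(k4), locked(d_store_office)}
          = {have(k2), have(k4), locked(d_store_office)}

== RESULT ==
["have(k2)", "have(k4)", "locked(d_store_office)"]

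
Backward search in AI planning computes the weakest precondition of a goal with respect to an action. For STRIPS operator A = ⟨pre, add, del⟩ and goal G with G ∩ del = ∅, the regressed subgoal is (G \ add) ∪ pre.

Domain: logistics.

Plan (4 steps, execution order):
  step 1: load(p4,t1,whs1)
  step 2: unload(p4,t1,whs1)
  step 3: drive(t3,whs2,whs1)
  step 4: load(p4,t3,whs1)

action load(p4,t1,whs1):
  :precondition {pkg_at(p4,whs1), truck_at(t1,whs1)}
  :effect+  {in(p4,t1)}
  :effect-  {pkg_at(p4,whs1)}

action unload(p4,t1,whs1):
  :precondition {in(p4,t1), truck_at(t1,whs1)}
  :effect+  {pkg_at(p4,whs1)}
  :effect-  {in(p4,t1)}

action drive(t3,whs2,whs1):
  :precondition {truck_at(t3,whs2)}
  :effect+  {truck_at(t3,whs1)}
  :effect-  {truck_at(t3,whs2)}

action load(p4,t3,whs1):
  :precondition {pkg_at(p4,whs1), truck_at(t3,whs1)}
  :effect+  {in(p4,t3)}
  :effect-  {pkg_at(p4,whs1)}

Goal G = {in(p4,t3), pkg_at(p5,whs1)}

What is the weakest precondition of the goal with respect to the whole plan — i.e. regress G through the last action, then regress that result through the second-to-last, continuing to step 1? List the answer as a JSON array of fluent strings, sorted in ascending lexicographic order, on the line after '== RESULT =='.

Work backward from the goal:
  through step 4 (load(p4,t3,whs1)): drop {in(p4,t3)}, keep {pkg_at(p5,whs1)}, require {pkg_at(p4,whs1), truck_at(t3,whs1)}
    → {pkg_at(p4,whs1), pkg_at(p5,whs1), truck_at(t3,whs1)}
  through step 3 (drive(t3,whs2,whs1)): drop {truck_at(t3,whs1)}, keep {pkg_at(p4,whs1), pkg_at(p5,whs1)}, require {truck_at(t3,whs2)}
    → {pkg_at(p4,whs1), pkg_at(p5,whs1), truck_at(t3,whs2)}
  through step 2 (unload(p4,t1,whs1)): drop {pkg_at(p4,whs1)}, keep {pkg_at(p5,whs1), truck_at(t3,whs2)}, require {in(p4,t1), truck_at(t1,whs1)}
    → {in(p4,t1), pkg_at(p5,whs1), truck_at(t1,whs1), truck_at(t3,whs2)}
  through step 1 (load(p4,t1,whs1)): drop {in(p4,t1)}, keep {pkg_at(p5,whs1), truck_at(t1,whs1), truck_at(t3,whs2)}, require {pkg_at(p4,whs1), truck_at(t1,whs1)}
    → {pkg_at(p4,whs1), pkg_at(p5,whs1), truck_at(t1,whs1), truck_at(t3,whs2)}

== RESULT ==
["pkg_at(p4,whs1)", "pkg_at(p5,whs1)", "truck_at(t1,whs1)", "truck_at(t3,whs2)"]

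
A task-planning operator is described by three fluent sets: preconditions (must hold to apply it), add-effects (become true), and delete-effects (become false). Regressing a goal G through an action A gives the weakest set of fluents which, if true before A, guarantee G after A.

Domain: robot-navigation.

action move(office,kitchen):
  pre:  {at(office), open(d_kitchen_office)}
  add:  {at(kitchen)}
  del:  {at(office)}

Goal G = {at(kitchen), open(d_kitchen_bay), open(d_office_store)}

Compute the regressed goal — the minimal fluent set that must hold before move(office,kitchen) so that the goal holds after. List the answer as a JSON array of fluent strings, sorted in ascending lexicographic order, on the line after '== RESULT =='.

Compute (G \ add) ∪ pre:
  G ∩ del = {}  (empty — regression defined)
  G \ add = {at(kitchen), open(d_kitchen_bay), open(d_office_store)} \ {at(kitchen)} = {open(d_kitchen_bay), open(d_office_store)}
  ∪ pre   = {open(d_kitchen_bay), open(d_office_store)} ∪ {at(office), open(d_kitchen_office)}
          = {at(office), open(d_kitchen_bay), open(d_kitchen_office), open(d_office_store)}

== RESULT ==
["at(office)", "open(d_kitchen_bay)", "open(d_kitchen_office)", "open(d_office_store)"]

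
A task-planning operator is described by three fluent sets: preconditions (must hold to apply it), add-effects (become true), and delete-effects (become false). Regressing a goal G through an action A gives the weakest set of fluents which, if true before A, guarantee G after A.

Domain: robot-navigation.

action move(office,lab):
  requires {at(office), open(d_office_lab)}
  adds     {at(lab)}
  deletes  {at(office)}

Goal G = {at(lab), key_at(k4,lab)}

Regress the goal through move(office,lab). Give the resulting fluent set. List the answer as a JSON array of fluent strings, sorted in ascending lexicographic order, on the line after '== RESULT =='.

Compute (G \ add) ∪ pre:
  G ∩ del = {}  (empty — regression defined)
  G \ add = {at(lab), key_at(k4,lab)} \ {at(lab)} = {key_at(k4,lab)}
  ∪ pre   = {key_at(k4,lab)} ∪ {at(office), open(d_office_lab)}
          = {at(office), key_at(k4,lab), open(d_office_lab)}

== RESULT ==
["at(office)", "key_at(k4,lab)", "open(d_office_lab)"]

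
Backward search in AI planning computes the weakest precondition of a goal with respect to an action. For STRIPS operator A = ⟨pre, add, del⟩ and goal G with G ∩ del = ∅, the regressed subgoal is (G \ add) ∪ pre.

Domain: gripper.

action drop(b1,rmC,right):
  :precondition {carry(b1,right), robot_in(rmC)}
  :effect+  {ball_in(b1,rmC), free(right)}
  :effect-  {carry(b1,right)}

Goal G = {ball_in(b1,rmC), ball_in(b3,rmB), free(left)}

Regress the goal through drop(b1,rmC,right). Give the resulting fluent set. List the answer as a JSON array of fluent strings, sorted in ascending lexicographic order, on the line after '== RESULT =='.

Compute (G \ add) ∪ pre:
  G ∩ del = {}  (empty — regression defined)
  G \ add = {ball_in(b1,rmC), ball_in(b3,rmB), free(left)} \ {ball_in(b1,rmC), free(right)} = {ball_in(b3,rmB), free(left)}
  ∪ pre   = {ball_in(b3,rmB), free(left)} ∪ {carry(b1,right), robot_in(rmC)}
          = {ball_in(b3,rmB), carry(b1,right), free(left), robot_in(rmC)}

== RESULT ==
["ball_in(b3,rmB)", "carry(b1,right)", "free(left)", "robot_in(rmC)"]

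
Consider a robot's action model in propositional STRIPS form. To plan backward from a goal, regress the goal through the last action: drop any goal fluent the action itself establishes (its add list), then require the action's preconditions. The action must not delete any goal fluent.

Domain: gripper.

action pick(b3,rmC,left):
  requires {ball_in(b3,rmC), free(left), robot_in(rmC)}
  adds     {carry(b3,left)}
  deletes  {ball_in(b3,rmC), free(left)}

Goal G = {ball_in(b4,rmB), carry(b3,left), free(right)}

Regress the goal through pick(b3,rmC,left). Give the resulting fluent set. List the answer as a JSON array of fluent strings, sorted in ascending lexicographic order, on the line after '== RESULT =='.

Regress:
  G ∩ del = {}  (empty — regression defined)
  G \ add = {ball_in(b4,rmB), carry(b3,left), free(right)} \ {carry(b3,left)} = {ball_in(b4,rmB), free(right)}
  ∪ pre   = {ball_in(b4,rmB), free(right)} ∪ {ball_in(b3,rmC), free(left), robot_in(rmC)}
          = {ball_in(b3,rmC), ball_in(b4,rmB), free(left), free(right), robot_in(rmC)}

== RESULT ==
["ball_in(b3,rmC)", "ball_in(b4,rmB)", "free(left)", "free(right)", "robot_in(rmC)"]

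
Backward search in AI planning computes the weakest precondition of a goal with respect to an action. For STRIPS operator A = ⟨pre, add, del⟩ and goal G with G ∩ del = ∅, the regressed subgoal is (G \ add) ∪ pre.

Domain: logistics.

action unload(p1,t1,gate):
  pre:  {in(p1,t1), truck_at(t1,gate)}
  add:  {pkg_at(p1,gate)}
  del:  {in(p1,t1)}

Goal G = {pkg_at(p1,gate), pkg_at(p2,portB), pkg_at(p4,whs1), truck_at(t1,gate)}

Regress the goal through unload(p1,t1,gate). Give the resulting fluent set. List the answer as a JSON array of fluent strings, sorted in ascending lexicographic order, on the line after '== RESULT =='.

Regress:
  G ∩ del = {}  (empty — regression defined)
  G \ add = {pkg_at(p1,gate), pkg_at(p2,portB), pkg_at(p4,whs1), truck_at(t1,gate)} \ {pkg_at(p1,gate)} = {pkg_at(p2,portB), pkg_at(p4,whs1), truck_at(t1,gate)}
  ∪ pre   = {pkg_at(p2,portB), pkg_at(p4,whs1), truck_at(t1,gate)} ∪ {in(p1,t1), truck_at(t1,gate)}
          = {in(p1,t1), pkg_at(p2,portB), pkg_at(p4,whs1), truck_at(t1,gate)}

== RESULT ==
["in(p1,t1)", "pkg_at(p2,portB)", "pkg_at(p4,whs1)", "truck_at(t1,gate)"]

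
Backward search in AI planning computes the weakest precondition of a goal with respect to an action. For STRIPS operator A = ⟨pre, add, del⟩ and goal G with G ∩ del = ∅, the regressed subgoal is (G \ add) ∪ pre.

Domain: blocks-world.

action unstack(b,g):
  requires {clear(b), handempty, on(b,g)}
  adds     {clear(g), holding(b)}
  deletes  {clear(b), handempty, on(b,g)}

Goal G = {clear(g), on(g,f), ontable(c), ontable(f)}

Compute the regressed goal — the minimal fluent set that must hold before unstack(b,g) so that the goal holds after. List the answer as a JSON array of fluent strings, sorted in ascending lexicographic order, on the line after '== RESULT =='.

Compute (G \ add) ∪ pre:
  G ∩ del = {}  (empty — regression defined)
  G \ add = {clear(g), on(g,f), ontable(c), ontable(f)} \ {clear(g), holding(b)} = {on(g,f), ontable(c), ontable(f)}
  ∪ pre   = {on(g,f), ontable(c), ontable(f)} ∪ {clear(b), handempty, on(b,g)}
          = {clear(b), handempty, on(b,g), on(g,f), ontable(c), ontable(f)}

== RESULT ==
["clear(b)", "handempty", "on(b,g)", "on(g,f)", "ontable(c)", "ontable(f)"]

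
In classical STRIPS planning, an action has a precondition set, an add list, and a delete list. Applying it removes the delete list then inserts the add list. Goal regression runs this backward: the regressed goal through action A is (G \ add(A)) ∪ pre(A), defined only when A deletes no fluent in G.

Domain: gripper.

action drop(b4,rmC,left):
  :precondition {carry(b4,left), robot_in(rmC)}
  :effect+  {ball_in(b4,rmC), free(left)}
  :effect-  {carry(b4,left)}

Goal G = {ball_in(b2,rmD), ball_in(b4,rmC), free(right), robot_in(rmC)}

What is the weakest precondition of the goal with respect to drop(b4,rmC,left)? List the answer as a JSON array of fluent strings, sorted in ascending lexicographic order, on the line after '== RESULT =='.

Compute (G \ add) ∪ pre:
  G ∩ del = {}  (empty — regression defined)
  G \ add = {ball_in(b2,rmD), ball_in(b4,rmC), free(right), robot_in(rmC)} \ {ball_in(b4,rmC), free(left)} = {ball_in(b2,rmD), free(right), robot_in(rmC)}
  ∪ pre   = {ball_in(b2,rmD), free(right), robot_in(rmC)} ∪ {carry(b4,left), robot_in(rmC)}
          = {ball_in(b2,rmD), carry(b4,left), free(right), robot_in(rmC)}

== RESULT ==
["ball_in(b2,rmD)", "carry(b4,left)", "free(right)", "robot_in(rmC)"]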